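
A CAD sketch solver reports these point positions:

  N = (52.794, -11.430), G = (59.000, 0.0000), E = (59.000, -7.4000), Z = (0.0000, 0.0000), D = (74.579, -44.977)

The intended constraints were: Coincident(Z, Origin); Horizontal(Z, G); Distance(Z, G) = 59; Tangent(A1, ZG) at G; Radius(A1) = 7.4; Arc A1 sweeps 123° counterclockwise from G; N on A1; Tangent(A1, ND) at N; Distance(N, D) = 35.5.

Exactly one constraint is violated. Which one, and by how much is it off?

Distance(N, D) = 35.5 — off by 4.50.

Z = (0.00, 0.00) ✓; Z.y = 0.00, G.y = 0.00 ✓; |ZG| = 59.00 ✓; ∠(EG, GZ) = 90.00° ✓; |EG| = 7.400 ✓; bearing(E→N) − bearing(E→G) = 123.0° ✓; |EN| = 7.400 ✓; ∠(EN, ND) = 90.00° ✓; |ND| = 40.00 ✗.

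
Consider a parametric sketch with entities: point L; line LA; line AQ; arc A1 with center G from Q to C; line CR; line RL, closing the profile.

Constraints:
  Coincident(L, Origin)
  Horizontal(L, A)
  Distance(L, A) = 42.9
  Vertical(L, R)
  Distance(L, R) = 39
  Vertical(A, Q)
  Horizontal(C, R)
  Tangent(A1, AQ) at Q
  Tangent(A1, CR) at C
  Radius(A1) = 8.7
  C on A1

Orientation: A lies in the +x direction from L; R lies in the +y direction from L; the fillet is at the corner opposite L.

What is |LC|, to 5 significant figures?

51.871

L is at the origin; L and A share the same y with |LA| = 42.9 and A on the +x side, so A = (42.900, 0.0000). L and R share the same x with |LR| = 39.0 and R on the +y side, so R = (0.0000, 39.000). The virtual corner opposite L is at (42.900, 39.000). The tangent condition forces GQ to be normal to AQ and tangency of A1 to CR means the radius GC is perpendicular to CR, with radius 8.7, so the center G sits 8.7 in from both sides at G = (34.200, 30.300). That places the tangent points at Q = (42.900, 30.300) on AQ and C = (34.200, 39.000) on CR. Then |LC| = |C − L| = 51.871.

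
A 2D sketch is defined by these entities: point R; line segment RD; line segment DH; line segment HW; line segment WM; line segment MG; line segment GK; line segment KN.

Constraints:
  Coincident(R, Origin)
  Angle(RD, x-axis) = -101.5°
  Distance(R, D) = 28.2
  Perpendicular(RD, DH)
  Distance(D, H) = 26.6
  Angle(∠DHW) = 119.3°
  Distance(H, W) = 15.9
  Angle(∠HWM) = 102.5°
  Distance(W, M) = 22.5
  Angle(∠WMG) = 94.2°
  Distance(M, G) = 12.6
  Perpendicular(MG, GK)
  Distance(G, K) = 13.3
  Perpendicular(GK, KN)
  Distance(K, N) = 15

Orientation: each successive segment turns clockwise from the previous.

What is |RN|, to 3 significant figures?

29.5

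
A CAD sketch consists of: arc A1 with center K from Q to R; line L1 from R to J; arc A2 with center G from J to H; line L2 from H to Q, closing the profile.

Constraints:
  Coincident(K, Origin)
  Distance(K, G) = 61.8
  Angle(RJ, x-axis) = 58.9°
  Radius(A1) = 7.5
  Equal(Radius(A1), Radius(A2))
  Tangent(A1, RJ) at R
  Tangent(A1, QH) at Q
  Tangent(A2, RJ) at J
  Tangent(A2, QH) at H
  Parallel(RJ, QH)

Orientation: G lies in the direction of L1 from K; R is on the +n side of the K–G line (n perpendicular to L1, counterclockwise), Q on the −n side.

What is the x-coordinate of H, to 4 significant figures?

38.34

The slot axis is L1's direction at 58.9°, so u = (cos 58.9°, sin 58.9°) = (0.5165, 0.8563) and n = (−sin 58.9°, cos 58.9°) = (-0.8563, 0.5165). K is at the origin and G lies 61.8 along u from K, so G = 61.8·u = (31.92, 52.92). Tangency of A1 to both parallel lines with radius 7.5 puts R and Q at K ± 7.5·n: R = (-6.422, 3.874), Q = (6.422, -3.874). Equal radii place J and H the same way about G: J = G + 7.5·n = (25.50, 56.79), H = G − 7.5·n = (38.34, 49.04). So H.x = 38.34.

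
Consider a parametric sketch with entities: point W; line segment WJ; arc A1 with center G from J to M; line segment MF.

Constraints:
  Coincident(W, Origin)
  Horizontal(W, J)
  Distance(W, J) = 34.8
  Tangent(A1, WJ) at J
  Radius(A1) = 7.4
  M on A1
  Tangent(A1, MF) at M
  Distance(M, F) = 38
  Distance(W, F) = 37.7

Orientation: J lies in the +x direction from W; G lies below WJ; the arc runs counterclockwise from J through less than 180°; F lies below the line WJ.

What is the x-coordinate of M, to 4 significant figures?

28.40

Checks: |GM| = 7.400 ✓; ∠(GM, MF) = 90.00° ✓; |MF| = 38.00 ✓; |WF| = 37.70 ✓.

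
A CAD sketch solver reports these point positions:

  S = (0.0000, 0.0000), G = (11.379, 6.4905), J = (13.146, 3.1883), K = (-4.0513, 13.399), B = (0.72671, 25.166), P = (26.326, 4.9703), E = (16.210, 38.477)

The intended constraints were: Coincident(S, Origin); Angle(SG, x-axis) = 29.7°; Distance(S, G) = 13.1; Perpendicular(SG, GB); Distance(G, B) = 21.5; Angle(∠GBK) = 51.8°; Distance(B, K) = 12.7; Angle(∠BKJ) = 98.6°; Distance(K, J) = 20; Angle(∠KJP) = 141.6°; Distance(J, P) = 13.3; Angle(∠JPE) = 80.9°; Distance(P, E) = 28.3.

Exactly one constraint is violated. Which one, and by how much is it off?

Distance(P, E) = 28.3 — off by 6.70.

S = (0.00, 0.00) ✓; SG at 29.70° ✓; |SG| = 13.10 ✓; ∠(SG, GB) = 90.00° ✓; |GB| = 21.50 ✓; ∠GBK = 51.80° ✓; |BK| = 12.70 ✓; ∠BKJ = 98.60° ✓; |KJ| = 20.00 ✓; ∠KJP = 141.6° ✓; |JP| = 13.30 ✓; ∠JPE = 80.90° ✓; |PE| = 35.00 ✗.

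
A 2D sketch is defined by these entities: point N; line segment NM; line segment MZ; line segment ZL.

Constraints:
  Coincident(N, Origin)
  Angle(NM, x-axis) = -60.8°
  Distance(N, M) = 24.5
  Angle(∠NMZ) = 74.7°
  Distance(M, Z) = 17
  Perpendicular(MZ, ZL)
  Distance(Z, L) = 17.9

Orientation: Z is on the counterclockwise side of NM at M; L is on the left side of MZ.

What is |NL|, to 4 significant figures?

11.99

∠NMZ = 74.7°, so MZ runs at -60.8° + (180° − 74.7°) = 44.50° from the x-axis; with |MZ| = 17.0, Z = M + 17.0·(cos 44.50°, sin 44.50°) = (24.08, -9.471). MZ ⟂ ZL; with |ZL| = 17.9 on the left of MZ, L = Z + 17.9·(-0.7009, 0.7133) = (11.53, 3.296). Then |NL| = |L − N| = 11.99.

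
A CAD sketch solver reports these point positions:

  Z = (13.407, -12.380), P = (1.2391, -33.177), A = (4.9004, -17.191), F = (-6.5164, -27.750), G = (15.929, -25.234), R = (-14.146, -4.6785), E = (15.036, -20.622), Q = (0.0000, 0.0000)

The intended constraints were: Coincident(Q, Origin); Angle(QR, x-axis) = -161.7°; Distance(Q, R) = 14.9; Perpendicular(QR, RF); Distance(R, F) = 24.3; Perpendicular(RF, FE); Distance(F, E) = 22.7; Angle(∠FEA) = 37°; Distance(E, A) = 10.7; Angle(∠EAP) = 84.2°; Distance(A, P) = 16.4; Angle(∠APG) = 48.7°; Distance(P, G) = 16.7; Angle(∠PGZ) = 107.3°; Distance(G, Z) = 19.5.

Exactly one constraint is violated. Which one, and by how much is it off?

Distance(G, Z) = 19.5 — off by 6.40.

Q = (0.00, 0.00) ✓; QR at -161.7° ✓; |QR| = 14.90 ✓; ∠(QR, RF) = 90.00° ✓; |RF| = 24.30 ✓; ∠(RF, FE) = 90.00° ✓; |FE| = 22.70 ✓; ∠FEA = 37.00° ✓; |EA| = 10.70 ✓; ∠EAP = 84.20° ✓; |AP| = 16.40 ✓; ∠APG = 48.70° ✓; |PG| = 16.70 ✓; ∠PGZ = 107.3° ✓; |GZ| = 13.10 ✗.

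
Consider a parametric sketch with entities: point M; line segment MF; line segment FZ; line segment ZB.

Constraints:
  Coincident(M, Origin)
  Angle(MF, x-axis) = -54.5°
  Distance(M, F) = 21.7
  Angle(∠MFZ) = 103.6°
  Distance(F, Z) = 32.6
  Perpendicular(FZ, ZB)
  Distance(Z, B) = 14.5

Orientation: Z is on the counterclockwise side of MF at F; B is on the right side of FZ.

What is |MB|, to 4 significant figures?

51.85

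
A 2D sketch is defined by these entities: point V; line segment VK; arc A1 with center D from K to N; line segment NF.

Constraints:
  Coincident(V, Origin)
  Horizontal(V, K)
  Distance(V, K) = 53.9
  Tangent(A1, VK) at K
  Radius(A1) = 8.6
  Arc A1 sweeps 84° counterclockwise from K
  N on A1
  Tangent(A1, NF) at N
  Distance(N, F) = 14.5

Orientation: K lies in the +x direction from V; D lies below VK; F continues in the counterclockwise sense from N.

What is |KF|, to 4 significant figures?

24.31

V is at the origin; V and K share the same y with |VK| = 53.9 and K on the +x side, so K = (53.90, 0.000). Tangency of A1 to VK means the radius DK is perpendicular to VK, so D = K + (0, -8.6) = (53.90, -8.600). On A1, K sits at bearing 90° from D; an 84° counterclockwise sweep puts N at bearing 174°, so N = D + 8.6·(cos 174°, sin 174°) = (45.35, -7.701). The tangent condition forces DN to be normal to NF, so NF runs along (−sin 174°, cos 174°); with |NF| = 14.5, F = (43.83, -22.12). Then |KF| = |F − K| = 24.31.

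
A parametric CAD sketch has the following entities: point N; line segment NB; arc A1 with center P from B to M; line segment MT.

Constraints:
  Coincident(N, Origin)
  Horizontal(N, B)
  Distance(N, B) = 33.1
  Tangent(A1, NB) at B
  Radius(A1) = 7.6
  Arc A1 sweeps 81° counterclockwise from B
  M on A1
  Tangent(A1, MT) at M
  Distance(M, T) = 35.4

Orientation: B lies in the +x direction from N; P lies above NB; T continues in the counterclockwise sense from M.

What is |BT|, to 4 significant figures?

43.38

N is at the origin; NB is horizontal with |NB| = 33.1 and B on the +x side, so B = (33.10, 0.000). Tangency of A1 to NB means the radius PB is perpendicular to NB, so P = B + (0, 7.6) = (33.10, 7.600). On A1, B sits at bearing -90° from P; an 81° counterclockwise sweep puts M at bearing -9°, so M = P + 7.6·(cos -9°, sin -9°) = (40.61, 6.411). A1 meets MT tangentially, so PM is at right angles to MT, so MT runs along (−sin -9°, cos -9°); with |MT| = 35.4, T = (46.14, 41.38). Then |BT| = |T − B| = 43.38.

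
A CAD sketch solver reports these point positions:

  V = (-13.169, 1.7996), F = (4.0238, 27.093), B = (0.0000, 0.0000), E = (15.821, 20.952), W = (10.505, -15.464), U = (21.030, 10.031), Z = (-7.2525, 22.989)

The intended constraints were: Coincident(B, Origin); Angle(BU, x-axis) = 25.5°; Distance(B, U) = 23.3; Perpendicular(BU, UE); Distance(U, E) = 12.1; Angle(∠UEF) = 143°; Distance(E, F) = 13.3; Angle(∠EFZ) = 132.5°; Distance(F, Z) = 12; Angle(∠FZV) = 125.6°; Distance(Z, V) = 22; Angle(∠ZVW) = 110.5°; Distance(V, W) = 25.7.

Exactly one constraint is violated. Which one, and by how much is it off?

Distance(V, W) = 25.7 — off by 3.60.

B = (0.00, 0.00) ✓; BU at 25.50° ✓; |BU| = 23.30 ✓; ∠(BU, UE) = 90.00° ✓; |UE| = 12.10 ✓; ∠UEF = 143.0° ✓; |EF| = 13.30 ✓; ∠EFZ = 132.5° ✓; |FZ| = 12.00 ✓; ∠FZV = 125.6° ✓; |ZV| = 22.00 ✓; ∠ZVW = 110.5° ✓; |VW| = 29.30 ✗.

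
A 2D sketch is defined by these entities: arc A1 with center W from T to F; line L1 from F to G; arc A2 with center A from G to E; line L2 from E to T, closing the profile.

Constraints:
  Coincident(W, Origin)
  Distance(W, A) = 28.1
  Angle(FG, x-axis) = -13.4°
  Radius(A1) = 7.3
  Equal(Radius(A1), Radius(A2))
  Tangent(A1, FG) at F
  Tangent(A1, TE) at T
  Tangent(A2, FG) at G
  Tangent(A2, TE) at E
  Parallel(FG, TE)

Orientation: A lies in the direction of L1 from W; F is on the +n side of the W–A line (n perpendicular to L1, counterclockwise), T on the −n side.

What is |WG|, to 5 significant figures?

29.033

Tangency of A1 to both parallel lines with radius 7.3 puts F and T at W ± 7.3·n: F = (1.6918, 7.1013), T = (-1.6918, -7.1013). Equal radii place G and E the same way about A: G = A + 7.3·n = (29.027, 0.58915), E = A − 7.3·n = (25.643, -13.613). Then |WG| = |G − W| = 29.033.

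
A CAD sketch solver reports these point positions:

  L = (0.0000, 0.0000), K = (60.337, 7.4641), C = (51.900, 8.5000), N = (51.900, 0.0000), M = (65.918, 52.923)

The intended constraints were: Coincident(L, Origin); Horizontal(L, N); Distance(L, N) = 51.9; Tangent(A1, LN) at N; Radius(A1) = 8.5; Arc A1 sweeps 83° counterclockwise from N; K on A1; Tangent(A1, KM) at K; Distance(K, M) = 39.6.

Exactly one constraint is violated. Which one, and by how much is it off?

Distance(K, M) = 39.6 — off by 6.20.

L = (0.00, 0.00) ✓; L.y = 0.00, N.y = 0.00 ✓; |LN| = 51.90 ✓; ∠(CN, NL) = 90.00° ✓; |CN| = 8.500 ✓; bearing(C→K) − bearing(C→N) = 83.00° ✓; |CK| = 8.500 ✓; ∠(CK, KM) = 90.00° ✓; |KM| = 45.80 ✗.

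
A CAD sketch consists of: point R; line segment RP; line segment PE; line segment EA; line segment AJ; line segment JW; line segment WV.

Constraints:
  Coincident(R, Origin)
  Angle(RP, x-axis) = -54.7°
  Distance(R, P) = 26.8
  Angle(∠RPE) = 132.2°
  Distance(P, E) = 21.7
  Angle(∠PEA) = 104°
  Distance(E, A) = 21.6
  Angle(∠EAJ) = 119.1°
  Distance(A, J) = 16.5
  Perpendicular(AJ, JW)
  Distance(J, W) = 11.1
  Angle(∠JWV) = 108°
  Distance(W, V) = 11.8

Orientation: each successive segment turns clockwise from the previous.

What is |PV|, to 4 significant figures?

18.95

R is at the origin; RP runs at -54.7° with length 26.8, so P = (15.49, -21.87). ∠RPE = 132.2° gives PE at -102.5° from the x-axis; with |PE| = 21.7, E = (10.79, -43.06). ∠PEA = 104.0° gives EA at -178.5° from the x-axis; with |EA| = 21.6, A = (-10.80, -43.62). ∠EAJ = 119.1° gives AJ at 120.6° from the x-axis; with |AJ| = 16.5, J = (-19.20, -29.42). The perpendicularity gives JW at right angles to AJ, so JW runs at 30.60°; with |JW| = 11.1, W = (-9.648, -23.77). ∠JWV = 108.0° gives WV at -41.40° from the x-axis; with |WV| = 11.8, V = (-0.7964, -31.57). Then |PV| = |V − P| = 18.95.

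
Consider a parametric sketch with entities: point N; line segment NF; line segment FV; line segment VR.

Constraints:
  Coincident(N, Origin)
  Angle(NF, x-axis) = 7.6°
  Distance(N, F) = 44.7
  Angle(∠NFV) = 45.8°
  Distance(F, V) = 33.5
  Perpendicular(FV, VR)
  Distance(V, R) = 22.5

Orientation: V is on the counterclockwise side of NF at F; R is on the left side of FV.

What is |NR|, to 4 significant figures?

9.828

∠NFV = 45.8°, so FV runs at 7.6° + (180° − 45.8°) = 141.8° from the x-axis; with |FV| = 33.5, V = F + 33.5·(cos 141.8°, sin 141.8°) = (17.98, 26.63). FV is perpendicular to VR; with |VR| = 22.5 on the left of FV, R = V + 22.5·(-0.6184, -0.7859) = (4.067, 8.947). Then |NR| = |R − N| = 9.828.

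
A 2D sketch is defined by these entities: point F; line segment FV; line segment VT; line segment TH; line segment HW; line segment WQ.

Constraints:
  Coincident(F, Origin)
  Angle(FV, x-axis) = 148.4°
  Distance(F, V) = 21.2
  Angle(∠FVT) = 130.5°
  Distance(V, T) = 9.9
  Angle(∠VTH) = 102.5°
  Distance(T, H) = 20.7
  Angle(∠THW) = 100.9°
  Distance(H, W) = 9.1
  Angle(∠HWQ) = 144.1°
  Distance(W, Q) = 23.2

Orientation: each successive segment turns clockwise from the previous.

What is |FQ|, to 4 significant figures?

3.915

F is at the origin; FV runs at 148.4° with length 21.2, so V = (-18.06, 11.11). ∠FVT = 130.5° gives VT at 98.90° from the x-axis; with |VT| = 9.9, T = (-19.59, 20.89). ∠VTH = 102.5° gives TH at 21.40° from the x-axis; with |TH| = 20.7, H = (-0.3154, 28.44). ∠THW = 100.9° gives HW at -57.70° from the x-axis; with |HW| = 9.1, W = (4.547, 20.75). ∠HWQ = 144.1° gives WQ at -93.60° from the x-axis; with |WQ| = 23.2, Q = (3.090, -2.404). Then |FQ| = |Q − F| = 3.915.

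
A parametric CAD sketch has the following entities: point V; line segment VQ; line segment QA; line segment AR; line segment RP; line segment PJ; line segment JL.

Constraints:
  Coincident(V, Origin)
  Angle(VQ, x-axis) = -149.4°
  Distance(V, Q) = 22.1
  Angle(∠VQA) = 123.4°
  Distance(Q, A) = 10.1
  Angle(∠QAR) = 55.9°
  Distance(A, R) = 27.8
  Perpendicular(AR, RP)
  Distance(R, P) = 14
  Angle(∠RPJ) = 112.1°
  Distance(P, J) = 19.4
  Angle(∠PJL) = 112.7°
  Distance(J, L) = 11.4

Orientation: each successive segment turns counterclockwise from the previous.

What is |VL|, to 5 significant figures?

26.467

V is at the origin; VQ runs at -149.4° with length 22.1, so Q = (-19.022, -11.250). ∠VQA = 123.4° gives QA at -92.800° from the x-axis; with |QA| = 10.1, A = (-19.516, -21.338). ∠QAR = 55.9° gives AR at 31.300° from the x-axis; with |AR| = 27.8, R = (4.2382, -6.8951). AR ⟂ RP, so RP runs at 121.30°; with |RP| = 14.0, P = (-3.0351, 5.0673). ∠RPJ = 112.1° gives PJ at -170.80° from the x-axis; with |PJ| = 19.4, J = (-22.186, 1.9656). ∠PJL = 112.7° gives JL at -103.50° from the x-axis; with |JL| = 11.4, L = (-24.847, -9.1194). Then |VL| = |L − V| = 26.467.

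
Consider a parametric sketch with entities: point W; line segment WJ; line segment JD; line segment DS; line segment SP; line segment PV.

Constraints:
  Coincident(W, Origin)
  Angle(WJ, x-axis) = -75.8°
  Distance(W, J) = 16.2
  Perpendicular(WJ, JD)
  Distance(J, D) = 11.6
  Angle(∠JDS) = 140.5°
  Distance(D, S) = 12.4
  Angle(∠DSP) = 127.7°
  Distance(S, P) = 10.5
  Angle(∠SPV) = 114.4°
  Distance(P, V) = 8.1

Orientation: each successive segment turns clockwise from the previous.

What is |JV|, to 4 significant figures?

25.31

W is at the origin; WJ runs at -75.8° with length 16.2, so J = (3.974, -15.71). WJ is perpendicular to JD, so JD runs at -165.8°; with |JD| = 11.6, D = (-7.272, -18.55). ∠JDS = 140.5° gives DS at 154.7° from the x-axis; with |DS| = 12.4, S = (-18.48, -13.25). ∠DSP = 127.7° gives SP at 102.4° from the x-axis; with |SP| = 10.5, P = (-20.74, -2.996). ∠SPV = 114.4° gives PV at 36.80° from the x-axis; with |PV| = 8.1, V = (-14.25, 1.856). Then |JV| = |V − J| = 25.31.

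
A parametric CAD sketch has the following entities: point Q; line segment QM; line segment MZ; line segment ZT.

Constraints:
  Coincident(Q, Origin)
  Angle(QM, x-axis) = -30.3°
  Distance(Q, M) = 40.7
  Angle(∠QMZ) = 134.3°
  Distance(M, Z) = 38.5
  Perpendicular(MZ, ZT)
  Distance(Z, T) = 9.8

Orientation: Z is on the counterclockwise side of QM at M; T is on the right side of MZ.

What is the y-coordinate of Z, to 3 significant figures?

-10.3

Q is at the origin; QM runs at -30.3° with length 40.7, so M = 40.7·(cos -30.3°, sin -30.3°) = (35.1, -20.5). ∠QMZ = 134.3°, so MZ runs at -30.3° + (180° − 134.3°) = 15.4° from the x-axis; with |MZ| = 38.5, Z = M + 38.5·(cos 15.4°, sin 15.4°) = (72.3, -10.3). So Z.y = -10.3.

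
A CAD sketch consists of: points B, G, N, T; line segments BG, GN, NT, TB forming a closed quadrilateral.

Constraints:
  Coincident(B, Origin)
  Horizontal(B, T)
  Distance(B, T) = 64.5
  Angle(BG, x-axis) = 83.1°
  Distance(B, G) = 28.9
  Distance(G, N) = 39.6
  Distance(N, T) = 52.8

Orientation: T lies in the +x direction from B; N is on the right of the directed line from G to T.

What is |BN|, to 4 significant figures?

16.00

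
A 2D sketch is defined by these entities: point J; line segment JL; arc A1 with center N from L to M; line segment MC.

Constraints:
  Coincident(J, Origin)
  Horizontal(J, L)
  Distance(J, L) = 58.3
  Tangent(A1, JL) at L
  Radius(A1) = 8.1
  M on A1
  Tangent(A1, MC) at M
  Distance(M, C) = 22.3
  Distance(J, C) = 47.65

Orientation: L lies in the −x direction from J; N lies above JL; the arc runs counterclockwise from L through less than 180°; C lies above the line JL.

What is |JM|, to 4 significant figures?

51.27

J is at the origin; JL is horizontal with |JL| = 58.3 and L on the −x side, so L = (-58.30, 0.000). Tangency of A1 to JL means the radius NL is perpendicular to JL, so N = L + (0, 8.1) = (-58.30, 8.100). Since NM ⟂ MC (tangency), |NC| = √(8.1² + 22.3²) = 23.73 regardless of where M sits on A1. So C lies on both circle(J, 47.65) and circle(N, 23.73); the above-JL intersection is C = (-40.98, 24.31). M is the foot of the tangent from C: M = (-51.08, 4.432).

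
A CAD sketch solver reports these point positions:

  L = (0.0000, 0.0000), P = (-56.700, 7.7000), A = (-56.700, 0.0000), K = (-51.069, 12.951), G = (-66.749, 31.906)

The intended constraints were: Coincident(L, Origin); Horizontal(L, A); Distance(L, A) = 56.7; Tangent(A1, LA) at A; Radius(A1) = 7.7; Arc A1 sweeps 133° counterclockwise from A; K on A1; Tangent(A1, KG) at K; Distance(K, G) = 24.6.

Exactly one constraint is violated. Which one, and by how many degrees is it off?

Tangent(A1, KG) at K — off by 3.40°.

L = (0.00, 0.00) ✓; L.y = 0.00, A.y = 0.00 ✓; |LA| = 56.70 ✓; ∠(PA, AL) = 90.00° ✓; |PA| = 7.700 ✓; bearing(P→K) − bearing(P→A) = 133.0° ✓; |PK| = 7.699 ✓; ∠(PK, KG) = 93.40° ✗; |KG| = 24.60 ✓.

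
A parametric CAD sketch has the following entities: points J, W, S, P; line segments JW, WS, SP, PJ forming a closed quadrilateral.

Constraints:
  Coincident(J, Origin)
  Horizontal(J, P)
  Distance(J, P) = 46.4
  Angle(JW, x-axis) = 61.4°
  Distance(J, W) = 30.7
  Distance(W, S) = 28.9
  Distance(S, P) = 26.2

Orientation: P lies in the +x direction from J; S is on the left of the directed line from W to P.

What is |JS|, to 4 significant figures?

50.77

J is at the origin; JP is horizontal with |JP| = 46.4 and P in +x, so P = (46.4, 0). JW runs at 61.4° with |JW| = 30.7, so W = (14.70, 26.95). S is determined by |WS| = 28.9 and |SP| = 26.2 together: it lies at the intersection of circle(W, 28.9) and circle(P, 26.2). With |WP| = 41.61, the foot of the radical line on WP is 22.59 from W and the perpendicular offset is √(28.9² − 22.59²) = 18.02. Taking the left-of-WP solution: S = (43.58, 26.05).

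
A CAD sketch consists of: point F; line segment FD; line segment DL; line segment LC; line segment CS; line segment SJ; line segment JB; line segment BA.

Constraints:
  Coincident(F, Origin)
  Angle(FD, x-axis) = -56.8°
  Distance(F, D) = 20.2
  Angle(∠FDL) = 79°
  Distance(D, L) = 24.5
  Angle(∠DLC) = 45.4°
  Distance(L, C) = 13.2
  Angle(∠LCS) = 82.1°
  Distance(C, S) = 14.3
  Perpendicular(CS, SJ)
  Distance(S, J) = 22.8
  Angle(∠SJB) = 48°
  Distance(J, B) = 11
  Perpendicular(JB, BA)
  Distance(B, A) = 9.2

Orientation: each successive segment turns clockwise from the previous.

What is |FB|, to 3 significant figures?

31.7

CS is perpendicular to SJ, so SJ runs at -120°; with |SJ| = 22.8, J = (-5.75, -40.9). ∠SJB = 48.0° gives JB at 108° from the x-axis; with |JB| = 11.0, B = (-9.09, -30.4). Then |FB| = |B − F| = 31.7.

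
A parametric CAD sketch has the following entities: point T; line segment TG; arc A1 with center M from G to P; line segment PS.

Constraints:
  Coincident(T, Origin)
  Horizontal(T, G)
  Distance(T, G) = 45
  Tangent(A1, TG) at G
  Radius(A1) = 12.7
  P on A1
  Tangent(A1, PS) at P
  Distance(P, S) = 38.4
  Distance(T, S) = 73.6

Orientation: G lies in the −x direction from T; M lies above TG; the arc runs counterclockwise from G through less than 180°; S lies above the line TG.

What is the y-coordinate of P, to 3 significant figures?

18.6

T is at the origin; T and G share the same y with |TG| = 45.0 and G on the −x side, so G = (-45.0, 0.00). A1 meets TG tangentially, so MG is at right angles to TG, so M = G + (0, 12.7) = (-45.0, 12.7). Since MP ⟂ PS (tangency), |MS| = √(12.7² + 38.4²) = 40.4 regardless of where P sits on A1. So S lies on both circle(T, 73.6) and circle(M, 40.4); the above-TG intersection is S = (-51.5, 52.6). P is the foot of the tangent from S: P = (-33.7, 18.6).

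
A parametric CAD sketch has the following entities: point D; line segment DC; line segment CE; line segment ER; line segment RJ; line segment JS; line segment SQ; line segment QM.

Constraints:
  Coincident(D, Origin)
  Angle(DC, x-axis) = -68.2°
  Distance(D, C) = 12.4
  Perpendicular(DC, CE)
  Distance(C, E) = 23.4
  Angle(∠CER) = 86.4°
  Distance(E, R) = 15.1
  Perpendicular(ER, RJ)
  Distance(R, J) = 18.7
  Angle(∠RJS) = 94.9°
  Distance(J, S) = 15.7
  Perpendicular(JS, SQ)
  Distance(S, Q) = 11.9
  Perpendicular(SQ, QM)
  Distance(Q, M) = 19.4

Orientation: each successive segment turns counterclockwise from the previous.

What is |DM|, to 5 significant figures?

16.521

JS ⟂ SQ, so SQ runs at 20.500°; with |SQ| = 11.9, Q = (19.607, -7.7422). SQ is perpendicular to QM, so QM runs at 110.50°; with |QM| = 19.4, M = (12.813, 10.429). Then |DM| = |M − D| = 16.521.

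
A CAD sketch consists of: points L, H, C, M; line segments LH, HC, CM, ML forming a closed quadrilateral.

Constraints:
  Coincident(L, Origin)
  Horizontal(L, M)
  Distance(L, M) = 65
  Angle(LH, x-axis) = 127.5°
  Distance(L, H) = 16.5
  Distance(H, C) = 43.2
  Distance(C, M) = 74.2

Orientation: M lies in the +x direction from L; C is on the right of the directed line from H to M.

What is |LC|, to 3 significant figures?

29.7

Checks: L = (0.00, 0.00) ✓; |HC| = 43.20 ✓; |CM| = 74.20 ✓.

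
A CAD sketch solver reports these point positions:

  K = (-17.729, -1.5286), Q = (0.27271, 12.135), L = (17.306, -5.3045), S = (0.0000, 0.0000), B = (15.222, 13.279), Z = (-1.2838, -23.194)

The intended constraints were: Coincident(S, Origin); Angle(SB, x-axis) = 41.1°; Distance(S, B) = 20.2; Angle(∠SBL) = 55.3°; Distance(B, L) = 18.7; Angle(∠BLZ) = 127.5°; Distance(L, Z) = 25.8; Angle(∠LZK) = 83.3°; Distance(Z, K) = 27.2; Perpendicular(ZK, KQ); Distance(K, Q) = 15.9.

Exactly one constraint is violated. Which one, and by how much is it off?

Distance(K, Q) = 15.9 — off by 6.70.

S = (0.00, 0.00) ✓; SB at 41.10° ✓; |SB| = 20.20 ✓; ∠SBL = 55.30° ✓; |BL| = 18.70 ✓; ∠BLZ = 127.5° ✓; |LZ| = 25.80 ✓; ∠LZK = 83.30° ✓; |ZK| = 27.20 ✓; ∠(ZK, KQ) = 90.00° ✓; |KQ| = 22.60 ✗.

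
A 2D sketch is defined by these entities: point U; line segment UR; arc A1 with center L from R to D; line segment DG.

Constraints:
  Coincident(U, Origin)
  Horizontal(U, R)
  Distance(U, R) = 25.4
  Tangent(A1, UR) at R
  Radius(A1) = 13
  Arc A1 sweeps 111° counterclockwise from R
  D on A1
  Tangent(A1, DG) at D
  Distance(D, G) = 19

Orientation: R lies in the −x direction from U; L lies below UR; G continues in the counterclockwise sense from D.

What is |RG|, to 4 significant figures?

35.80

On A1, R sits at bearing 90° from L; a 111° counterclockwise sweep puts D at bearing 201°, so D = L + 13.0·(cos 201°, sin 201°) = (-37.54, -17.66). A1 meets DG tangentially, so LD is at right angles to DG, so DG runs along (−sin 201°, cos 201°); with |DG| = 19.0, G = (-30.73, -35.40). Then |RG| = |G − R| = 35.80.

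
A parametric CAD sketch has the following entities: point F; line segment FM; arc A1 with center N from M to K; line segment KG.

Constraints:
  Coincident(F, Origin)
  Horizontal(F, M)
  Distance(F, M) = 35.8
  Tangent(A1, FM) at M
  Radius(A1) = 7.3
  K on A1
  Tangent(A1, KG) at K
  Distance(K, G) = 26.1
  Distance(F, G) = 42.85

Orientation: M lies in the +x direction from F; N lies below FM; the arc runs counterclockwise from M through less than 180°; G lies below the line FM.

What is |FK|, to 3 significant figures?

29.3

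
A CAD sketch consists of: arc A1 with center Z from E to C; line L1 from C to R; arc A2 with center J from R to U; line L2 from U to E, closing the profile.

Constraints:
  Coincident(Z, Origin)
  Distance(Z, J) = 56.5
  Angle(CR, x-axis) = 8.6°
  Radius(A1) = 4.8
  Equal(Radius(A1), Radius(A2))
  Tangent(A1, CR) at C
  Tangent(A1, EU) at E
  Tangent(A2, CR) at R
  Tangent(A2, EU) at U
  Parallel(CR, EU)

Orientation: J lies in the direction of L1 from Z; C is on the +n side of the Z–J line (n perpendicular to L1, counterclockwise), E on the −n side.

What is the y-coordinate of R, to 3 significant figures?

13.2

Tangency of A1 to both parallel lines with radius 4.8 puts C and E at Z ± 4.8·n: C = (-0.718, 4.75), E = (0.718, -4.75). Equal radii place R and U the same way about J: R = J + 4.8·n = (55.1, 13.2), U = J − 4.8·n = (56.6, 3.70). So R.y = 13.2.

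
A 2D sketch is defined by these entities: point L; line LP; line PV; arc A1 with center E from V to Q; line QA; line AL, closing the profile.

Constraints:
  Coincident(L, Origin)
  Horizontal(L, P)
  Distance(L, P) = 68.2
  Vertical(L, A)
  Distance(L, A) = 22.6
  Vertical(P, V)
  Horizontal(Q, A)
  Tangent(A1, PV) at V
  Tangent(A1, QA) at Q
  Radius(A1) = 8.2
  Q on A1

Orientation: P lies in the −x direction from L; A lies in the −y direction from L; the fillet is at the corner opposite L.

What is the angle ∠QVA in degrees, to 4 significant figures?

38.14°

L is at the origin; LP is horizontal with |LP| = 68.2 and P on the −x side, so P = (-68.20, 0.000). LA is vertical with |LA| = 22.6 and A on the −y side, so A = (0.000, -22.60). The virtual corner opposite L is at (-68.20, -22.60). A1 meets PV tangentially, so EV is at right angles to PV and since A1 is tangent to QA there, EQ ⟂ QA, with radius 8.2, so the center E sits 8.2 in from both sides at E = (-60.00, -14.40). That places the tangent points at V = (-68.20, -14.40) on PV and Q = (-60.00, -22.60) on QA. Then cos ∠QVA = VQ·VA / (|VQ||VA|), giving 38.14°.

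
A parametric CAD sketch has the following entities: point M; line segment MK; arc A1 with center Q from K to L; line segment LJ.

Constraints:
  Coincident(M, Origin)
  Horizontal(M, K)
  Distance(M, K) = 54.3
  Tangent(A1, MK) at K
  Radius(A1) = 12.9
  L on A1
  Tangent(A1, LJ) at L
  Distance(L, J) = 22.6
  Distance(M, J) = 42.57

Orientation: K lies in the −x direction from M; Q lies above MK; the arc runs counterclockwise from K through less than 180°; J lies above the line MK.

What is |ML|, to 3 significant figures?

43.4

Checks: |QL| = 12.90 ✓; ∠(QL, LJ) = 90.00° ✓; |LJ| = 22.60 ✓; |MJ| = 42.57 ✓.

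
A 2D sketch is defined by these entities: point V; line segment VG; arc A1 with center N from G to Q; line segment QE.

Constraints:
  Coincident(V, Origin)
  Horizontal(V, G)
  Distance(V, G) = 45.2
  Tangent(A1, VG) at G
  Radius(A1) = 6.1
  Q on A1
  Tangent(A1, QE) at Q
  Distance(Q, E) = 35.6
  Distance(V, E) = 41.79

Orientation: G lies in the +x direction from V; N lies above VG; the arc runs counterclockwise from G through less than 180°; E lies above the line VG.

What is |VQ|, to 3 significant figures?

50.5

Checks: |NQ| = 6.100 ✓; ∠(NQ, QE) = 90.00° ✓; |QE| = 35.60 ✓; |VE| = 41.79 ✓.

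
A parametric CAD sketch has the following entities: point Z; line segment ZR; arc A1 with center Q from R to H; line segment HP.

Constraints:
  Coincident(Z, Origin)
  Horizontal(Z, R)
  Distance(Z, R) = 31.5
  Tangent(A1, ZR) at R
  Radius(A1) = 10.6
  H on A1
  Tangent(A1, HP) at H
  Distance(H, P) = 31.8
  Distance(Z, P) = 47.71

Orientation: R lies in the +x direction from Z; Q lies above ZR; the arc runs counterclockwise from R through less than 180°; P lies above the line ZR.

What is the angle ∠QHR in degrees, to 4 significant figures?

27.10°

Z is at the origin; ZR is horizontal with |ZR| = 31.5 and R on the +x side, so R = (31.50, 0.000). Tangency of A1 to ZR means the radius QR is perpendicular to ZR, so Q = R + (0, 10.6) = (31.50, 10.60). Since QH ⟂ HP (tangency), |QP| = √(10.6² + 31.8²) = 33.52 regardless of where H sits on A1. So P lies on both circle(Z, 47.71) and circle(Q, 33.52); the above-ZR intersection is P = (21.50, 42.59). H is the foot of the tangent from P: H = (40.10, 16.80).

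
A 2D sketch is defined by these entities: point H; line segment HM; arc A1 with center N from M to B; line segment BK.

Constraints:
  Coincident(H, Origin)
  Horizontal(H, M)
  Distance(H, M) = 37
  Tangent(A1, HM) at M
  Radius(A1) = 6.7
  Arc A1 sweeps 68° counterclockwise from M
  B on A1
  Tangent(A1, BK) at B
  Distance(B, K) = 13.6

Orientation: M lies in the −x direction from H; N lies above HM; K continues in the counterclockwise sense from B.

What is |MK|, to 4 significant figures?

20.25

On A1, M sits at bearing -90° from N; a 68° counterclockwise sweep puts B at bearing -22°, so B = N + 6.7·(cos -22°, sin -22°) = (-30.79, 4.190). A1 meets BK tangentially, so NB is at right angles to BK, so BK runs along (−sin -22°, cos -22°); with |BK| = 13.6, K = (-25.69, 16.80). Then |MK| = |K − M| = 20.25.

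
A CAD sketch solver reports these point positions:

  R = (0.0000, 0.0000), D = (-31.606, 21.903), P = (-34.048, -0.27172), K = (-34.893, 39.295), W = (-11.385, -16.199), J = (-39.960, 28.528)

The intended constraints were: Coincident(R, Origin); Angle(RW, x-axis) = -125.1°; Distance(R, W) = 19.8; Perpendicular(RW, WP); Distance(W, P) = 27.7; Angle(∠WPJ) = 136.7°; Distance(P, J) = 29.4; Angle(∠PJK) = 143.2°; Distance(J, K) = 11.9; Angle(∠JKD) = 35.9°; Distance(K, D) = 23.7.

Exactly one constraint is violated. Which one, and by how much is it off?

Distance(K, D) = 23.7 — off by 6.00.

R = (0.00, 0.00) ✓; RW at -125.1° ✓; |RW| = 19.80 ✓; ∠(RW, WP) = 90.00° ✓; |WP| = 27.70 ✓; ∠WPJ = 136.7° ✓; |PJ| = 29.40 ✓; ∠PJK = 143.2° ✓; |JK| = 11.90 ✓; ∠JKD = 35.90° ✓; |KD| = 17.70 ✗.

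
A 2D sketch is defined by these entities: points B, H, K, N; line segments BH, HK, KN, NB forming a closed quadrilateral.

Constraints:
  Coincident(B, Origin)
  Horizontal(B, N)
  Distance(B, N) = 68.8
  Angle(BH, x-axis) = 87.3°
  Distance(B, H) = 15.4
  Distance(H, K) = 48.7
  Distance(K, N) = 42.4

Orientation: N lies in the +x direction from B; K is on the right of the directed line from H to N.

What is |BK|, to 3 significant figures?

38.9

Checks: |HK| = 48.70 ✓; |KN| = 42.40 ✓.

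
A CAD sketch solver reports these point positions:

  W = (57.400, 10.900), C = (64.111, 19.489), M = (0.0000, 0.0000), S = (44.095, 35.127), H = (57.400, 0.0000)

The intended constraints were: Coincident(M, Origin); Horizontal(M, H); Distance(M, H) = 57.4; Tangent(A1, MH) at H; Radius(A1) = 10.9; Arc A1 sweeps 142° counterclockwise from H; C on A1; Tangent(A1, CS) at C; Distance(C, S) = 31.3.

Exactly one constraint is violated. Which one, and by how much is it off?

Distance(C, S) = 31.3 — off by 5.90.

M = (0.00, 0.00) ✓; M.y = 0.00, H.y = 0.00 ✓; |MH| = 57.40 ✓; ∠(WH, HM) = 90.00° ✓; |WH| = 10.90 ✓; bearing(W→C) − bearing(W→H) = 142.0° ✓; |WC| = 10.90 ✓; ∠(WC, CS) = 90.00° ✓; |CS| = 25.40 ✗.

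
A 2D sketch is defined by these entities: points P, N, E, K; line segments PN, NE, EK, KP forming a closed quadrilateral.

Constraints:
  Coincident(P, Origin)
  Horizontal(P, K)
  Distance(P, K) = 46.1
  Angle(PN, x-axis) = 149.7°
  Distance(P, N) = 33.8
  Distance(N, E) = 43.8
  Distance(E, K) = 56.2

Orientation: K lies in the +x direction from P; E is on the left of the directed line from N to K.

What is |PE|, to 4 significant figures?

41.59

P is at the origin; PK is horizontal with |PK| = 46.1 and K in +x, so K = (46.1, 0). PN runs at 149.7° with |PN| = 33.8, so N = (-29.18, 17.05). E is determined by |NE| = 43.8 and |EK| = 56.2 together: it lies at the intersection of circle(N, 43.8) and circle(K, 56.2). With |NK| = 77.19, the foot of the radical line on NK is 30.56 from N and the perpendicular offset is √(43.8² − 30.56²) = 31.37. Taking the left-of-NK solution: E = (7.556, 40.90).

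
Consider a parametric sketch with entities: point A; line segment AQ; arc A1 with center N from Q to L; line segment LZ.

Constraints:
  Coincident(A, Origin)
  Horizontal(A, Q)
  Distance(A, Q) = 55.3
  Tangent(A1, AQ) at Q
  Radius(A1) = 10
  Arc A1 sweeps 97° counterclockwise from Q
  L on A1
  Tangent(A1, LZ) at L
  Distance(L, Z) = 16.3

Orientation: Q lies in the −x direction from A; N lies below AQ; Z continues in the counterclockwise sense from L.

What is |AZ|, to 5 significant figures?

68.919

A is at the origin; A and Q share the same y with |AQ| = 55.3 and Q on the −x side, so Q = (-55.300, 0.0000). A1 meets AQ tangentially, so NQ is at right angles to AQ, so N = Q + (0, -10) = (-55.300, -10.000). On A1, Q sits at bearing 90° from N; a 97° counterclockwise sweep puts L at bearing 187°, so L = N + 10.0·(cos 187°, sin 187°) = (-65.225, -11.219). The tangent condition forces NL to be normal to LZ, so LZ runs along (−sin 187°, cos 187°); with |LZ| = 16.3, Z = (-63.239, -27.397). Then |AZ| = |Z − A| = 68.919.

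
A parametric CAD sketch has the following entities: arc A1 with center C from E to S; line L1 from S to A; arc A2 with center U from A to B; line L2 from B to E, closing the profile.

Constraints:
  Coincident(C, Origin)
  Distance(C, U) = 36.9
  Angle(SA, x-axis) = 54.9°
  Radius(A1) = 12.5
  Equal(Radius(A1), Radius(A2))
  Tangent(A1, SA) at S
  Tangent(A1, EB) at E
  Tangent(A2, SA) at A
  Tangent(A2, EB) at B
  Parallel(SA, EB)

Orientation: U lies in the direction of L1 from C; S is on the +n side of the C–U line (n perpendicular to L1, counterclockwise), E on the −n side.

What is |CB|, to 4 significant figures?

38.96

Tangency of A1 to both parallel lines with radius 12.5 puts S and E at C ± 12.5·n: S = (-10.23, 7.188), E = (10.23, -7.188). Equal radii place A and B the same way about U: A = U + 12.5·n = (10.99, 37.38), B = U − 12.5·n = (31.44, 23.00). Then |CB| = |B − C| = 38.96.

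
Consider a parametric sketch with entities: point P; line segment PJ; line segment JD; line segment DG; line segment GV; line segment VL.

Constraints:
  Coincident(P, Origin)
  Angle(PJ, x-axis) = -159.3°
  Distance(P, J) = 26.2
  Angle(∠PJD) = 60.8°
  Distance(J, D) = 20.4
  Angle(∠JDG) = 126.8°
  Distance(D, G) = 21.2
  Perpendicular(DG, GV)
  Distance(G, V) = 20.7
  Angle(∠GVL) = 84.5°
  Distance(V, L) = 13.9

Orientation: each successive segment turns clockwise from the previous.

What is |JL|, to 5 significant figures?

19.818

P is at the origin; PJ runs at -159.3° with length 26.2, so J = (-24.509, -9.2610). ∠PJD = 60.8° gives JD at 81.500° from the x-axis; with |JD| = 20.4, D = (-21.493, 10.915). ∠JDG = 126.8° gives DG at 28.300° from the x-axis; with |DG| = 21.2, G = (-2.8272, 20.966). DG is perpendicular to GV, so GV runs at -61.700°; with |GV| = 20.7, V = (6.9864, 2.7397). ∠GVL = 84.5° gives VL at -157.20° from the x-axis; with |VL| = 13.9, L = (-5.8275, -2.6468). Then |JL| = |L − J| = 19.818.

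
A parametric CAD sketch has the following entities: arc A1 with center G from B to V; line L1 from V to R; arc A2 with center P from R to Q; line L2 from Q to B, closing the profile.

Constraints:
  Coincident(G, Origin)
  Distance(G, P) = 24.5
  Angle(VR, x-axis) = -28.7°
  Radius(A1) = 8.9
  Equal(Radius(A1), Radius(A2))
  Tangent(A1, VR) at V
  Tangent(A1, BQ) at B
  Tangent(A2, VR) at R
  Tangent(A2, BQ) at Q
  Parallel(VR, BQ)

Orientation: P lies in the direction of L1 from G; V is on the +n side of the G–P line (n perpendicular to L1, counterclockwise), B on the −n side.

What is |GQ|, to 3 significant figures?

26.1

The slot axis is L1's direction at -28.7°, so u = (cos -28.7°, sin -28.7°) = (0.877, -0.480) and n = (−sin -28.7°, cos -28.7°) = (0.480, 0.877). G is at the origin and P lies 24.5 along u from G, so P = 24.5·u = (21.5, -11.8). Tangency of A1 to both parallel lines with radius 8.9 puts V and B at G ± 8.9·n: V = (4.27, 7.81), B = (-4.27, -7.81). Equal radii place R and Q the same way about P: R = P + 8.9·n = (25.8, -3.96), Q = P − 8.9·n = (17.2, -19.6). Then |GQ| = |Q − G| = 26.1.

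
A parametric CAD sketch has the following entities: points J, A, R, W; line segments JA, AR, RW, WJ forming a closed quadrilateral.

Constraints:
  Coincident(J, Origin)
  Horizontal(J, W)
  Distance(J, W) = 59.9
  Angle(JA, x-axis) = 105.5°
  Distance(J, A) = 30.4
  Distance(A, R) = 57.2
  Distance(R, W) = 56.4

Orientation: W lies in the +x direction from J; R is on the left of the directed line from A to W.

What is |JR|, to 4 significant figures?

69.30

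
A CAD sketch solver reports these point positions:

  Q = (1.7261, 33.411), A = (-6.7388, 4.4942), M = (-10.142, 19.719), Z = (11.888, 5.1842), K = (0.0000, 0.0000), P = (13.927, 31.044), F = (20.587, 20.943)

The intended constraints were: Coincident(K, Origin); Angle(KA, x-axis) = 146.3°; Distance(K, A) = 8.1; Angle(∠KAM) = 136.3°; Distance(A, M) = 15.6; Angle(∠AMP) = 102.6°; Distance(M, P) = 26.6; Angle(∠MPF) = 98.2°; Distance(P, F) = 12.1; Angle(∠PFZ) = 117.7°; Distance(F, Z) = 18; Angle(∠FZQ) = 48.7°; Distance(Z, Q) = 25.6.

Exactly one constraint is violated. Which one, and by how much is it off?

Distance(Z, Q) = 25.6 — off by 4.40.

K = (0.00, 0.00) ✓; KA at 146.3° ✓; |KA| = 8.100 ✓; ∠KAM = 136.3° ✓; |AM| = 15.60 ✓; ∠AMP = 102.6° ✓; |MP| = 26.60 ✓; ∠MPF = 98.20° ✓; |PF| = 12.10 ✓; ∠PFZ = 117.7° ✓; |FZ| = 18.00 ✓; ∠FZQ = 48.70° ✓; |ZQ| = 30.00 ✗.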